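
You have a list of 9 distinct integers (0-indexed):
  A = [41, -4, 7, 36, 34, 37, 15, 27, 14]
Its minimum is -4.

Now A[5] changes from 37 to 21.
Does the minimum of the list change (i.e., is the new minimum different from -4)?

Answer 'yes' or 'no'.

Answer: no

Derivation:
Old min = -4
Change: A[5] 37 -> 21
Changed element was NOT the min; min changes only if 21 < -4.
New min = -4; changed? no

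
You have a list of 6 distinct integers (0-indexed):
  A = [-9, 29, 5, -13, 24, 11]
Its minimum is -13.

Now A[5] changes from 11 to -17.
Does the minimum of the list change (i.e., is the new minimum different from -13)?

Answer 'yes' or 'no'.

Answer: yes

Derivation:
Old min = -13
Change: A[5] 11 -> -17
Changed element was NOT the min; min changes only if -17 < -13.
New min = -17; changed? yes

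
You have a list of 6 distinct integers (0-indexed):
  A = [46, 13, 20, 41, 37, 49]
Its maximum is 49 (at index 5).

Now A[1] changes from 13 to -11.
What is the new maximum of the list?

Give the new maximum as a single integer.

Answer: 49

Derivation:
Old max = 49 (at index 5)
Change: A[1] 13 -> -11
Changed element was NOT the old max.
  New max = max(old_max, new_val) = max(49, -11) = 49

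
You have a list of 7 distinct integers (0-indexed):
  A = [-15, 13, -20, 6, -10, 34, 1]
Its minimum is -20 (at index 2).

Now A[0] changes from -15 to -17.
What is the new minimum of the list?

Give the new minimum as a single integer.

Old min = -20 (at index 2)
Change: A[0] -15 -> -17
Changed element was NOT the old min.
  New min = min(old_min, new_val) = min(-20, -17) = -20

Answer: -20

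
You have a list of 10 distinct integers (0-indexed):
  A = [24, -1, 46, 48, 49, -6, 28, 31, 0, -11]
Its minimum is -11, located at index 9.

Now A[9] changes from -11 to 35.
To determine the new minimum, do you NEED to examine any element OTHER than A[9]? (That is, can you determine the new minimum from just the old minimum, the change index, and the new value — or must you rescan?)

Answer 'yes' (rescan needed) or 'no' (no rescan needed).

Old min = -11 at index 9
Change at index 9: -11 -> 35
Index 9 WAS the min and new value 35 > old min -11. Must rescan other elements to find the new min.
Needs rescan: yes

Answer: yes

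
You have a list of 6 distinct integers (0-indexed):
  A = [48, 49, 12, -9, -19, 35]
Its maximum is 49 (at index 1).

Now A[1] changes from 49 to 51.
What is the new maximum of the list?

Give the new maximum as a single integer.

Answer: 51

Derivation:
Old max = 49 (at index 1)
Change: A[1] 49 -> 51
Changed element WAS the max -> may need rescan.
  Max of remaining elements: 48
  New max = max(51, 48) = 51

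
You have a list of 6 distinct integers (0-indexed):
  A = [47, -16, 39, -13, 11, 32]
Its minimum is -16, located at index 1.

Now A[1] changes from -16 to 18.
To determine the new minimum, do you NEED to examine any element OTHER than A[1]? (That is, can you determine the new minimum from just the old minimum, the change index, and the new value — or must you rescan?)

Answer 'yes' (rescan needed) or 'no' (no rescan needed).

Old min = -16 at index 1
Change at index 1: -16 -> 18
Index 1 WAS the min and new value 18 > old min -16. Must rescan other elements to find the new min.
Needs rescan: yes

Answer: yes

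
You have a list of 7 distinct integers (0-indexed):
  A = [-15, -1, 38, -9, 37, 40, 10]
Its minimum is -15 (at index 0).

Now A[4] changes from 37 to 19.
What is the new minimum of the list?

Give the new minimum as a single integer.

Old min = -15 (at index 0)
Change: A[4] 37 -> 19
Changed element was NOT the old min.
  New min = min(old_min, new_val) = min(-15, 19) = -15

Answer: -15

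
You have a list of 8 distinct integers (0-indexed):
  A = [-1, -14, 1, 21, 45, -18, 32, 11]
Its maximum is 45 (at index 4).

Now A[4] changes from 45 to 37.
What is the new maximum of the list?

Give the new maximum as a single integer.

Old max = 45 (at index 4)
Change: A[4] 45 -> 37
Changed element WAS the max -> may need rescan.
  Max of remaining elements: 32
  New max = max(37, 32) = 37

Answer: 37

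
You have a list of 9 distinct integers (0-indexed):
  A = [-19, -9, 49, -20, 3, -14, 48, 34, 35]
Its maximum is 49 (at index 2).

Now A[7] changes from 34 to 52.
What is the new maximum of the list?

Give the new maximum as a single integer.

Answer: 52

Derivation:
Old max = 49 (at index 2)
Change: A[7] 34 -> 52
Changed element was NOT the old max.
  New max = max(old_max, new_val) = max(49, 52) = 52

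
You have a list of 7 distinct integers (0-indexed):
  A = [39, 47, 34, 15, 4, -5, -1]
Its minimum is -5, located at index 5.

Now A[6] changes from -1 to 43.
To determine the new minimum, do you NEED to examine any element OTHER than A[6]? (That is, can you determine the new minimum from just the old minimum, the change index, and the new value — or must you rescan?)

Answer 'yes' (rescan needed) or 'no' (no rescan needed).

Old min = -5 at index 5
Change at index 6: -1 -> 43
Index 6 was NOT the min. New min = min(-5, 43). No rescan of other elements needed.
Needs rescan: no

Answer: no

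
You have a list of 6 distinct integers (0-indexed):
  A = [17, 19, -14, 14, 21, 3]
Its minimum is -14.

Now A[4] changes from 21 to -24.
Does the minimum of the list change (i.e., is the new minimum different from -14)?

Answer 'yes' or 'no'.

Answer: yes

Derivation:
Old min = -14
Change: A[4] 21 -> -24
Changed element was NOT the min; min changes only if -24 < -14.
New min = -24; changed? yes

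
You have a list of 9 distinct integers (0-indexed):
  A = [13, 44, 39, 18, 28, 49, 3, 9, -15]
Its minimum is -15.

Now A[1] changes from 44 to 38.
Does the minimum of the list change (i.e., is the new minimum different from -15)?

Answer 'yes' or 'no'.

Old min = -15
Change: A[1] 44 -> 38
Changed element was NOT the min; min changes only if 38 < -15.
New min = -15; changed? no

Answer: no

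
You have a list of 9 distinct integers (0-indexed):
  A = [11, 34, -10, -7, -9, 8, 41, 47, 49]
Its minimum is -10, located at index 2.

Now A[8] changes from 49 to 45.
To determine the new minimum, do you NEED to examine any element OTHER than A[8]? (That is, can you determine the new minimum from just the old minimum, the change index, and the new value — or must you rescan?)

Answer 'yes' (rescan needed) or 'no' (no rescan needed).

Old min = -10 at index 2
Change at index 8: 49 -> 45
Index 8 was NOT the min. New min = min(-10, 45). No rescan of other elements needed.
Needs rescan: no

Answer: no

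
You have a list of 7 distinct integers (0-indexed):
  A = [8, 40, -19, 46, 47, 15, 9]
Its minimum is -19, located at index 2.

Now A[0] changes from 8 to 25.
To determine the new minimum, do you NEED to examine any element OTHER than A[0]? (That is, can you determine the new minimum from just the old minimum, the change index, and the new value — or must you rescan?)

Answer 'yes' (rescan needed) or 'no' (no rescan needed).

Answer: no

Derivation:
Old min = -19 at index 2
Change at index 0: 8 -> 25
Index 0 was NOT the min. New min = min(-19, 25). No rescan of other elements needed.
Needs rescan: no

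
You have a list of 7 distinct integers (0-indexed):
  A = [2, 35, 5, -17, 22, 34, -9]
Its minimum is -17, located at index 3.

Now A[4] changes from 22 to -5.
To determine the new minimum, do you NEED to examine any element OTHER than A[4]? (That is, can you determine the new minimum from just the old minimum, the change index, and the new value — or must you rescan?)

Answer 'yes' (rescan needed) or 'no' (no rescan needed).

Old min = -17 at index 3
Change at index 4: 22 -> -5
Index 4 was NOT the min. New min = min(-17, -5). No rescan of other elements needed.
Needs rescan: no

Answer: no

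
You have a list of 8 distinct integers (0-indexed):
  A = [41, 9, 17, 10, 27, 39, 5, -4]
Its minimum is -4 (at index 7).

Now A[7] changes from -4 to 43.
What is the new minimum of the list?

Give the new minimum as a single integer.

Answer: 5

Derivation:
Old min = -4 (at index 7)
Change: A[7] -4 -> 43
Changed element WAS the min. Need to check: is 43 still <= all others?
  Min of remaining elements: 5
  New min = min(43, 5) = 5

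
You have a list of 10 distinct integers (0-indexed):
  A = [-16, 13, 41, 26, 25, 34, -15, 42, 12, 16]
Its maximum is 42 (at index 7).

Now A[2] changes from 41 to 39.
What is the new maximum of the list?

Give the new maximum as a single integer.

Old max = 42 (at index 7)
Change: A[2] 41 -> 39
Changed element was NOT the old max.
  New max = max(old_max, new_val) = max(42, 39) = 42

Answer: 42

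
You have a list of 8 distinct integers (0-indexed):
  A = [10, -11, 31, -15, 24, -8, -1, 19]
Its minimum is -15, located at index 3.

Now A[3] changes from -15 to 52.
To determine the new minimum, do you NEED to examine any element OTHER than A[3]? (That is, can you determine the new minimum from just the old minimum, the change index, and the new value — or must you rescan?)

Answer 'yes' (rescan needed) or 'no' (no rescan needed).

Old min = -15 at index 3
Change at index 3: -15 -> 52
Index 3 WAS the min and new value 52 > old min -15. Must rescan other elements to find the new min.
Needs rescan: yes

Answer: yes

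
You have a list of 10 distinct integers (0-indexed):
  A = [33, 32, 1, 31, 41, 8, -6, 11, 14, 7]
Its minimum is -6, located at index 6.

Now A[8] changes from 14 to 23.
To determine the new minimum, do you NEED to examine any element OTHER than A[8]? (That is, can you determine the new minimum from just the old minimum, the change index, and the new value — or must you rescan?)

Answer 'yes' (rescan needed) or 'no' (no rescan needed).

Old min = -6 at index 6
Change at index 8: 14 -> 23
Index 8 was NOT the min. New min = min(-6, 23). No rescan of other elements needed.
Needs rescan: no

Answer: no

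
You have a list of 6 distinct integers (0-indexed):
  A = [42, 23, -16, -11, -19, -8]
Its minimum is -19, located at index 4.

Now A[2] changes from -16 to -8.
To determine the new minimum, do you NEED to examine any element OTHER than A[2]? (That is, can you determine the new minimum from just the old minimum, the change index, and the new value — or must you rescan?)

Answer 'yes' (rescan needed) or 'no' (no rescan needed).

Old min = -19 at index 4
Change at index 2: -16 -> -8
Index 2 was NOT the min. New min = min(-19, -8). No rescan of other elements needed.
Needs rescan: no

Answer: no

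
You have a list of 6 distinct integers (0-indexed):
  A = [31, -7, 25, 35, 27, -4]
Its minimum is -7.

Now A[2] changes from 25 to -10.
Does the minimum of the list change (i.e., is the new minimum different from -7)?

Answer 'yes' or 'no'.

Answer: yes

Derivation:
Old min = -7
Change: A[2] 25 -> -10
Changed element was NOT the min; min changes only if -10 < -7.
New min = -10; changed? yes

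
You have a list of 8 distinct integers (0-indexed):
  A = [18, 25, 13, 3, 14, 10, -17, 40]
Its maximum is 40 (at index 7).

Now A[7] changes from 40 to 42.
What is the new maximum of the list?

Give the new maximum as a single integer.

Old max = 40 (at index 7)
Change: A[7] 40 -> 42
Changed element WAS the max -> may need rescan.
  Max of remaining elements: 25
  New max = max(42, 25) = 42

Answer: 42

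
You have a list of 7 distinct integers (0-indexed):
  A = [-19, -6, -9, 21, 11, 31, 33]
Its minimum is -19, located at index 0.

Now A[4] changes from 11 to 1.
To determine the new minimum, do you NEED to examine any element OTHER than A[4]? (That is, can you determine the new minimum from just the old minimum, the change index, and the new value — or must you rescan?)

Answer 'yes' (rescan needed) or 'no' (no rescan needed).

Answer: no

Derivation:
Old min = -19 at index 0
Change at index 4: 11 -> 1
Index 4 was NOT the min. New min = min(-19, 1). No rescan of other elements needed.
Needs rescan: no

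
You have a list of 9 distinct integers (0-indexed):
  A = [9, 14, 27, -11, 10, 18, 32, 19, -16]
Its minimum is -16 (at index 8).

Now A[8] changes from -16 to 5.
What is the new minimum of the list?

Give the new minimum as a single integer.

Old min = -16 (at index 8)
Change: A[8] -16 -> 5
Changed element WAS the min. Need to check: is 5 still <= all others?
  Min of remaining elements: -11
  New min = min(5, -11) = -11

Answer: -11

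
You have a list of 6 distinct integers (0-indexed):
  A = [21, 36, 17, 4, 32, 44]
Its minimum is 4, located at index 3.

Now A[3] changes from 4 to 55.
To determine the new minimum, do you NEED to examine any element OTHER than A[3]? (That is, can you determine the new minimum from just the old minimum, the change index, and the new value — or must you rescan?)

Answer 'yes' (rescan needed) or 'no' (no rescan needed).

Old min = 4 at index 3
Change at index 3: 4 -> 55
Index 3 WAS the min and new value 55 > old min 4. Must rescan other elements to find the new min.
Needs rescan: yes

Answer: yes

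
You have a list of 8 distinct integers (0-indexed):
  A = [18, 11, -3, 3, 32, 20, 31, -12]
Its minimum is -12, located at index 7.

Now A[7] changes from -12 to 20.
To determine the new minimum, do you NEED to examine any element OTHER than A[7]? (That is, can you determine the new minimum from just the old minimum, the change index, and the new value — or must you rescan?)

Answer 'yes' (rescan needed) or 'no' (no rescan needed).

Answer: yes

Derivation:
Old min = -12 at index 7
Change at index 7: -12 -> 20
Index 7 WAS the min and new value 20 > old min -12. Must rescan other elements to find the new min.
Needs rescan: yes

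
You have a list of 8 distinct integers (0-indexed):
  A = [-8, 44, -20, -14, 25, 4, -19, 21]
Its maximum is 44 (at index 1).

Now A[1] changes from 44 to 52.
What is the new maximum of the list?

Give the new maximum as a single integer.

Old max = 44 (at index 1)
Change: A[1] 44 -> 52
Changed element WAS the max -> may need rescan.
  Max of remaining elements: 25
  New max = max(52, 25) = 52

Answer: 52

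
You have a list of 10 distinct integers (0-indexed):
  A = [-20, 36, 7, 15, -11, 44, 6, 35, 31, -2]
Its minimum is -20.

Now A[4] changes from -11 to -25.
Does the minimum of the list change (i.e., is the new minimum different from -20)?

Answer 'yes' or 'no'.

Answer: yes

Derivation:
Old min = -20
Change: A[4] -11 -> -25
Changed element was NOT the min; min changes only if -25 < -20.
New min = -25; changed? yes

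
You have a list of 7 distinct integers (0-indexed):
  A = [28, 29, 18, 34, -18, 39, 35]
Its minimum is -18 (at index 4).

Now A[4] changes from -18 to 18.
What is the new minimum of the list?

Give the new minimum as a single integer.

Old min = -18 (at index 4)
Change: A[4] -18 -> 18
Changed element WAS the min. Need to check: is 18 still <= all others?
  Min of remaining elements: 18
  New min = min(18, 18) = 18

Answer: 18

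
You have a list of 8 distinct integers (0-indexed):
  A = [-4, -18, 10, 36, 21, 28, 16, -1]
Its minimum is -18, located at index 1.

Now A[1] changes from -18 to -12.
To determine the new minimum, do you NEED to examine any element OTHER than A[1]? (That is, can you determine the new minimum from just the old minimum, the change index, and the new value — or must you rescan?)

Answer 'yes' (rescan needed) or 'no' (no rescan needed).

Old min = -18 at index 1
Change at index 1: -18 -> -12
Index 1 WAS the min and new value -12 > old min -18. Must rescan other elements to find the new min.
Needs rescan: yes

Answer: yes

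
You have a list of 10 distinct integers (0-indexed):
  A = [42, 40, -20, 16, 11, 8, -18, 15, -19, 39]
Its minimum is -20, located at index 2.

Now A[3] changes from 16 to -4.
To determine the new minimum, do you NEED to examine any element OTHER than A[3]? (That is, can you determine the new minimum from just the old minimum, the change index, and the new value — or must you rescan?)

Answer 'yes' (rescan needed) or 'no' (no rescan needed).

Old min = -20 at index 2
Change at index 3: 16 -> -4
Index 3 was NOT the min. New min = min(-20, -4). No rescan of other elements needed.
Needs rescan: no

Answer: no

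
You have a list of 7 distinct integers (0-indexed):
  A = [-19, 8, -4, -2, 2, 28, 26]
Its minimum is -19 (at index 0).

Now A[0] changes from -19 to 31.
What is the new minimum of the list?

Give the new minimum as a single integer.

Old min = -19 (at index 0)
Change: A[0] -19 -> 31
Changed element WAS the min. Need to check: is 31 still <= all others?
  Min of remaining elements: -4
  New min = min(31, -4) = -4

Answer: -4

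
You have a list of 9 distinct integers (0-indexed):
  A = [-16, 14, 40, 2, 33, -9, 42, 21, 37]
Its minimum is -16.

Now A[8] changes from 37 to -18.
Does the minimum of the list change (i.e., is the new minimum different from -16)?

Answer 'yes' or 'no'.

Answer: yes

Derivation:
Old min = -16
Change: A[8] 37 -> -18
Changed element was NOT the min; min changes only if -18 < -16.
New min = -18; changed? yes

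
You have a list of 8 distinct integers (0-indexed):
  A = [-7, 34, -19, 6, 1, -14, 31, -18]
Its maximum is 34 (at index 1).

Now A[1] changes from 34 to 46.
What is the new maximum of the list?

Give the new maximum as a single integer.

Old max = 34 (at index 1)
Change: A[1] 34 -> 46
Changed element WAS the max -> may need rescan.
  Max of remaining elements: 31
  New max = max(46, 31) = 46

Answer: 46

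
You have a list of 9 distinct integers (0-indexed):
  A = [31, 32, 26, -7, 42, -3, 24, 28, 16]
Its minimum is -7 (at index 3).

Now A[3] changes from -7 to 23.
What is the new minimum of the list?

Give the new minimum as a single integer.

Answer: -3

Derivation:
Old min = -7 (at index 3)
Change: A[3] -7 -> 23
Changed element WAS the min. Need to check: is 23 still <= all others?
  Min of remaining elements: -3
  New min = min(23, -3) = -3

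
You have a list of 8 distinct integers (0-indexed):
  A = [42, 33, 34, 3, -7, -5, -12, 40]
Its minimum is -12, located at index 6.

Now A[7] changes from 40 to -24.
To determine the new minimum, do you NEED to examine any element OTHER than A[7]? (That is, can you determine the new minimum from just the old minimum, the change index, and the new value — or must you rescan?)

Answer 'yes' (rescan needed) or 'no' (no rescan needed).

Answer: no

Derivation:
Old min = -12 at index 6
Change at index 7: 40 -> -24
Index 7 was NOT the min. New min = min(-12, -24). No rescan of other elements needed.
Needs rescan: no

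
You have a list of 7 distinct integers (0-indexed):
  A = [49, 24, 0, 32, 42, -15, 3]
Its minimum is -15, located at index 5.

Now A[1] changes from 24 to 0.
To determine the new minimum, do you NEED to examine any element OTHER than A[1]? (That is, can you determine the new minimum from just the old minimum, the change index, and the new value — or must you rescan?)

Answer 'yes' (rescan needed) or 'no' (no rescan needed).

Old min = -15 at index 5
Change at index 1: 24 -> 0
Index 1 was NOT the min. New min = min(-15, 0). No rescan of other elements needed.
Needs rescan: no

Answer: no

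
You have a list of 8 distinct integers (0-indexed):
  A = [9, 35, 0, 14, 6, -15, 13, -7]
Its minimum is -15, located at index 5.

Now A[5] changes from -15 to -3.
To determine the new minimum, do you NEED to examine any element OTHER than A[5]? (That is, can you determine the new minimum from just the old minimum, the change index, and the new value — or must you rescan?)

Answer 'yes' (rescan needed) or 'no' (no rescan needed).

Old min = -15 at index 5
Change at index 5: -15 -> -3
Index 5 WAS the min and new value -3 > old min -15. Must rescan other elements to find the new min.
Needs rescan: yes

Answer: yes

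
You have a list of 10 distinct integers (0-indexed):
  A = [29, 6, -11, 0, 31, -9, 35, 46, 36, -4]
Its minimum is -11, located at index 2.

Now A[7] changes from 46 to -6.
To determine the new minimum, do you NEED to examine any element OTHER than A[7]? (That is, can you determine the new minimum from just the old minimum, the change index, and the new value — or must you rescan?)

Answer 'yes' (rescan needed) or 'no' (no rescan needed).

Answer: no

Derivation:
Old min = -11 at index 2
Change at index 7: 46 -> -6
Index 7 was NOT the min. New min = min(-11, -6). No rescan of other elements needed.
Needs rescan: no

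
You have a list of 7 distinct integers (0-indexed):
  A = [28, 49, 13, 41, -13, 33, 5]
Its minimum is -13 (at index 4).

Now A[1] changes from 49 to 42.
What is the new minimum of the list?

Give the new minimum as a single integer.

Answer: -13

Derivation:
Old min = -13 (at index 4)
Change: A[1] 49 -> 42
Changed element was NOT the old min.
  New min = min(old_min, new_val) = min(-13, 42) = -13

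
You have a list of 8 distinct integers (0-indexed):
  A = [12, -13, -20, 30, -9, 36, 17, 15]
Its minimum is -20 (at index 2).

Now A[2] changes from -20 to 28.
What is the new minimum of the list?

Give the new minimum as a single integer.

Answer: -13

Derivation:
Old min = -20 (at index 2)
Change: A[2] -20 -> 28
Changed element WAS the min. Need to check: is 28 still <= all others?
  Min of remaining elements: -13
  New min = min(28, -13) = -13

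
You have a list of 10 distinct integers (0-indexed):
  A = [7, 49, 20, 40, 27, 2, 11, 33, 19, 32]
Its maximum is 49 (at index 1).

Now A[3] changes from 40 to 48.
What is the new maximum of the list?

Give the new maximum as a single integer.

Answer: 49

Derivation:
Old max = 49 (at index 1)
Change: A[3] 40 -> 48
Changed element was NOT the old max.
  New max = max(old_max, new_val) = max(49, 48) = 49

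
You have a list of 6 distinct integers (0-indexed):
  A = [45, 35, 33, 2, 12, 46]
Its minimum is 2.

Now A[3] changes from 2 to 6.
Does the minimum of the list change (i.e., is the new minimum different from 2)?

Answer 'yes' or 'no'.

Old min = 2
Change: A[3] 2 -> 6
Changed element was the min; new min must be rechecked.
New min = 6; changed? yes

Answer: yes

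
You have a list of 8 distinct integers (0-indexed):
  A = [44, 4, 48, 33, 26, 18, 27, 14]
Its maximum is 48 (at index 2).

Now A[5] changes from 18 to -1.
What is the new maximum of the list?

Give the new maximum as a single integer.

Answer: 48

Derivation:
Old max = 48 (at index 2)
Change: A[5] 18 -> -1
Changed element was NOT the old max.
  New max = max(old_max, new_val) = max(48, -1) = 48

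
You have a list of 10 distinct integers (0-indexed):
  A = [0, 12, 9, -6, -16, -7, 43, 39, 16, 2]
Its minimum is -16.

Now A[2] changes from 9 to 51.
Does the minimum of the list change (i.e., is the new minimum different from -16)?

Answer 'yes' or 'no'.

Answer: no

Derivation:
Old min = -16
Change: A[2] 9 -> 51
Changed element was NOT the min; min changes only if 51 < -16.
New min = -16; changed? no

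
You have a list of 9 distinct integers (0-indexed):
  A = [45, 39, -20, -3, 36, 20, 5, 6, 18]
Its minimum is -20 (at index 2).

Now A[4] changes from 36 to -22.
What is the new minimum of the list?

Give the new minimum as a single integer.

Old min = -20 (at index 2)
Change: A[4] 36 -> -22
Changed element was NOT the old min.
  New min = min(old_min, new_val) = min(-20, -22) = -22

Answer: -22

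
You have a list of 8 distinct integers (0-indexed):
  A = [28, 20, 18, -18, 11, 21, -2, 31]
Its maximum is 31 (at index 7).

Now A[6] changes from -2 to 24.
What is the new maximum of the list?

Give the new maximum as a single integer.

Answer: 31

Derivation:
Old max = 31 (at index 7)
Change: A[6] -2 -> 24
Changed element was NOT the old max.
  New max = max(old_max, new_val) = max(31, 24) = 31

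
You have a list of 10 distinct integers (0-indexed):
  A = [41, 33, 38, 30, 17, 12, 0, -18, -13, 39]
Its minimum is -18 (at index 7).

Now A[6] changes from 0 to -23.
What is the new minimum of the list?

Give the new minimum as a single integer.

Answer: -23

Derivation:
Old min = -18 (at index 7)
Change: A[6] 0 -> -23
Changed element was NOT the old min.
  New min = min(old_min, new_val) = min(-18, -23) = -23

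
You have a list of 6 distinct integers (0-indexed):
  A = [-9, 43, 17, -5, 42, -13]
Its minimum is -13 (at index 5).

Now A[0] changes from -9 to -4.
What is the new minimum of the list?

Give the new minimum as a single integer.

Old min = -13 (at index 5)
Change: A[0] -9 -> -4
Changed element was NOT the old min.
  New min = min(old_min, new_val) = min(-13, -4) = -13

Answer: -13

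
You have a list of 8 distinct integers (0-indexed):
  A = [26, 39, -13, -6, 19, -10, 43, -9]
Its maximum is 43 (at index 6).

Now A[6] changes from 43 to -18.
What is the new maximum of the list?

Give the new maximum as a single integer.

Answer: 39

Derivation:
Old max = 43 (at index 6)
Change: A[6] 43 -> -18
Changed element WAS the max -> may need rescan.
  Max of remaining elements: 39
  New max = max(-18, 39) = 39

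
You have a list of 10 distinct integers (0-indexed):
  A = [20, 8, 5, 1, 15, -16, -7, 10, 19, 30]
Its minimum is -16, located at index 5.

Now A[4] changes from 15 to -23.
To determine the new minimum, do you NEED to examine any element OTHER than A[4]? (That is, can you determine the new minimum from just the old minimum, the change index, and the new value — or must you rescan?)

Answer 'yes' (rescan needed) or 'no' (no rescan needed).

Old min = -16 at index 5
Change at index 4: 15 -> -23
Index 4 was NOT the min. New min = min(-16, -23). No rescan of other elements needed.
Needs rescan: no

Answer: no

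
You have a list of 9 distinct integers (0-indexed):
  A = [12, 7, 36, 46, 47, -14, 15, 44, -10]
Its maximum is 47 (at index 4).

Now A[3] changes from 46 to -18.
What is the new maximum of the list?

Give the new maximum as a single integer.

Answer: 47

Derivation:
Old max = 47 (at index 4)
Change: A[3] 46 -> -18
Changed element was NOT the old max.
  New max = max(old_max, new_val) = max(47, -18) = 47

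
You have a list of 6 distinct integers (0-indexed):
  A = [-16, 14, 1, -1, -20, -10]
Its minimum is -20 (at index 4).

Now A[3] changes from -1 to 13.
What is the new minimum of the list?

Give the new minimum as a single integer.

Old min = -20 (at index 4)
Change: A[3] -1 -> 13
Changed element was NOT the old min.
  New min = min(old_min, new_val) = min(-20, 13) = -20

Answer: -20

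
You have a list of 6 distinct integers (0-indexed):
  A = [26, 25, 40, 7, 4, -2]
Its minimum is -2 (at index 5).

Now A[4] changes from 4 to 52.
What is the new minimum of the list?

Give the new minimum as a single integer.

Answer: -2

Derivation:
Old min = -2 (at index 5)
Change: A[4] 4 -> 52
Changed element was NOT the old min.
  New min = min(old_min, new_val) = min(-2, 52) = -2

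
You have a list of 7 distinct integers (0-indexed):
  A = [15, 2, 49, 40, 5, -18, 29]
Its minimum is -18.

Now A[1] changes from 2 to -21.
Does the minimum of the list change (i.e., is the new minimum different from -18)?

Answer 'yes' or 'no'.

Answer: yes

Derivation:
Old min = -18
Change: A[1] 2 -> -21
Changed element was NOT the min; min changes only if -21 < -18.
New min = -21; changed? yes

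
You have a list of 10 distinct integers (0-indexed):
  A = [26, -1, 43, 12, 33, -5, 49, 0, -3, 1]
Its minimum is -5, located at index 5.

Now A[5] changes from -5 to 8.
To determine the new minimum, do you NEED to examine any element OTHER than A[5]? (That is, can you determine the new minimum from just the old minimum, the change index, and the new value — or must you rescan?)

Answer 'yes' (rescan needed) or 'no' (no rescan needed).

Answer: yes

Derivation:
Old min = -5 at index 5
Change at index 5: -5 -> 8
Index 5 WAS the min and new value 8 > old min -5. Must rescan other elements to find the new min.
Needs rescan: yes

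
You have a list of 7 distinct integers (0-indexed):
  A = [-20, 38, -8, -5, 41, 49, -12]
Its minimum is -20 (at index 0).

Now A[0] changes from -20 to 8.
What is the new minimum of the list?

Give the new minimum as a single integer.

Old min = -20 (at index 0)
Change: A[0] -20 -> 8
Changed element WAS the min. Need to check: is 8 still <= all others?
  Min of remaining elements: -12
  New min = min(8, -12) = -12

Answer: -12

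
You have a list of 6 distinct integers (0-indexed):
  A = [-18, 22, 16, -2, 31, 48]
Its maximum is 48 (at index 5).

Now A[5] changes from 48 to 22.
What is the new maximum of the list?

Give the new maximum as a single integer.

Answer: 31

Derivation:
Old max = 48 (at index 5)
Change: A[5] 48 -> 22
Changed element WAS the max -> may need rescan.
  Max of remaining elements: 31
  New max = max(22, 31) = 31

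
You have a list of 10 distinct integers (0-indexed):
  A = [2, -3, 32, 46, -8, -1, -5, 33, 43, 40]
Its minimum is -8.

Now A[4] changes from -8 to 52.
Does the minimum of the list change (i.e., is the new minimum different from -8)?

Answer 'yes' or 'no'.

Answer: yes

Derivation:
Old min = -8
Change: A[4] -8 -> 52
Changed element was the min; new min must be rechecked.
New min = -5; changed? yes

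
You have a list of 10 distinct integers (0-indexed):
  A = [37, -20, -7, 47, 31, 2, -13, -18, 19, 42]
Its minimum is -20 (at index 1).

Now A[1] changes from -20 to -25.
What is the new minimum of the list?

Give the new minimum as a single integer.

Answer: -25

Derivation:
Old min = -20 (at index 1)
Change: A[1] -20 -> -25
Changed element WAS the min. Need to check: is -25 still <= all others?
  Min of remaining elements: -18
  New min = min(-25, -18) = -25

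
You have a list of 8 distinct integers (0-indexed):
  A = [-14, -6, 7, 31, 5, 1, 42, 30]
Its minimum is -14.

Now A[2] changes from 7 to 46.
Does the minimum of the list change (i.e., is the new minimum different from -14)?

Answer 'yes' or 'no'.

Answer: no

Derivation:
Old min = -14
Change: A[2] 7 -> 46
Changed element was NOT the min; min changes only if 46 < -14.
New min = -14; changed? no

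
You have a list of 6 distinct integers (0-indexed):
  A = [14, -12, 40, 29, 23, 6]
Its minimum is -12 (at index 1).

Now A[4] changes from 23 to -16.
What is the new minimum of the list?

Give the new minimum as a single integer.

Answer: -16

Derivation:
Old min = -12 (at index 1)
Change: A[4] 23 -> -16
Changed element was NOT the old min.
  New min = min(old_min, new_val) = min(-12, -16) = -16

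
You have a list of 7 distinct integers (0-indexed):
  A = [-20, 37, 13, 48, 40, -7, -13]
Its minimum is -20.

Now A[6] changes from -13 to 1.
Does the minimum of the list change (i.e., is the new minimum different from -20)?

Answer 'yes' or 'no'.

Old min = -20
Change: A[6] -13 -> 1
Changed element was NOT the min; min changes only if 1 < -20.
New min = -20; changed? no

Answer: no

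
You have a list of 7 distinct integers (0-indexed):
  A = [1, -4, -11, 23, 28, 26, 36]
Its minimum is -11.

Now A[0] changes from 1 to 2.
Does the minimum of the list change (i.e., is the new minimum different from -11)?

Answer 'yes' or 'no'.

Answer: no

Derivation:
Old min = -11
Change: A[0] 1 -> 2
Changed element was NOT the min; min changes only if 2 < -11.
New min = -11; changed? no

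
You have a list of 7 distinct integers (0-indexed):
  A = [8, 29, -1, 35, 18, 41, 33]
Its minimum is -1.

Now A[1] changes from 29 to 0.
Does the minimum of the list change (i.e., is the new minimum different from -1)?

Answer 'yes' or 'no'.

Old min = -1
Change: A[1] 29 -> 0
Changed element was NOT the min; min changes only if 0 < -1.
New min = -1; changed? no

Answer: no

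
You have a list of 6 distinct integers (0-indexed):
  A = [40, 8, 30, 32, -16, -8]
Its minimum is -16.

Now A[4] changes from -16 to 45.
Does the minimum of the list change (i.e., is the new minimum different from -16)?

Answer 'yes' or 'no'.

Answer: yes

Derivation:
Old min = -16
Change: A[4] -16 -> 45
Changed element was the min; new min must be rechecked.
New min = -8; changed? yes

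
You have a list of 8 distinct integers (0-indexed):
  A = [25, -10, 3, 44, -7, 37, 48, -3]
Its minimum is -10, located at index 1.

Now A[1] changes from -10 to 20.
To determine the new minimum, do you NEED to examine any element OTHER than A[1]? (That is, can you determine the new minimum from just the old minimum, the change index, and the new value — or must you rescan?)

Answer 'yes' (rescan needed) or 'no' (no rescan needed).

Old min = -10 at index 1
Change at index 1: -10 -> 20
Index 1 WAS the min and new value 20 > old min -10. Must rescan other elements to find the new min.
Needs rescan: yes

Answer: yes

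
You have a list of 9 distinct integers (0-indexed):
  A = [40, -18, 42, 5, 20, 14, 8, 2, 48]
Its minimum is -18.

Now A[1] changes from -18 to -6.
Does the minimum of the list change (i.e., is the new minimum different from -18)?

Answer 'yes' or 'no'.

Old min = -18
Change: A[1] -18 -> -6
Changed element was the min; new min must be rechecked.
New min = -6; changed? yes

Answer: yes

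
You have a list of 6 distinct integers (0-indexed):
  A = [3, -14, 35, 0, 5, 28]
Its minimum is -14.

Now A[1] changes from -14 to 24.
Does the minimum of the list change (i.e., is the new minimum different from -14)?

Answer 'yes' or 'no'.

Old min = -14
Change: A[1] -14 -> 24
Changed element was the min; new min must be rechecked.
New min = 0; changed? yes

Answer: yes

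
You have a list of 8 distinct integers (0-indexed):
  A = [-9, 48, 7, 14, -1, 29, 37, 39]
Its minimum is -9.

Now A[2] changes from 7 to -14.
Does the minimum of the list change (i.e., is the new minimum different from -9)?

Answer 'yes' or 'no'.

Answer: yes

Derivation:
Old min = -9
Change: A[2] 7 -> -14
Changed element was NOT the min; min changes only if -14 < -9.
New min = -14; changed? yes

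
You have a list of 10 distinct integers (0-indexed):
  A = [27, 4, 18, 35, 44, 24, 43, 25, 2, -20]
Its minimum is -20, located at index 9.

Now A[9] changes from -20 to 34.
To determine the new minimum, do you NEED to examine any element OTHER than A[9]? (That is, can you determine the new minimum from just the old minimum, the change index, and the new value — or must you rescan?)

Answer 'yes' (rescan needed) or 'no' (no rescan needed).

Old min = -20 at index 9
Change at index 9: -20 -> 34
Index 9 WAS the min and new value 34 > old min -20. Must rescan other elements to find the new min.
Needs rescan: yes

Answer: yes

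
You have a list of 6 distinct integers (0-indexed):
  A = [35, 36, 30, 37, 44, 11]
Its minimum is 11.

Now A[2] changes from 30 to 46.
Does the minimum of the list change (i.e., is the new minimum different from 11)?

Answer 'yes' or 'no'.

Old min = 11
Change: A[2] 30 -> 46
Changed element was NOT the min; min changes only if 46 < 11.
New min = 11; changed? no

Answer: no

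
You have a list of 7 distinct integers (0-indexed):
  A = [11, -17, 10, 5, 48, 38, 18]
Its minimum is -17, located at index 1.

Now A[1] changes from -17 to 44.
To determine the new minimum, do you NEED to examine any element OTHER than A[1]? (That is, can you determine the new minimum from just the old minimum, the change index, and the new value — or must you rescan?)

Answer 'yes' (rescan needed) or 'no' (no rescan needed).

Old min = -17 at index 1
Change at index 1: -17 -> 44
Index 1 WAS the min and new value 44 > old min -17. Must rescan other elements to find the new min.
Needs rescan: yes

Answer: yes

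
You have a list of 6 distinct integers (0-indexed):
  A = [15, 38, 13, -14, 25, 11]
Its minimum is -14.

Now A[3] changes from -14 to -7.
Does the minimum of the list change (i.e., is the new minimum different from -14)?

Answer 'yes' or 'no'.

Old min = -14
Change: A[3] -14 -> -7
Changed element was the min; new min must be rechecked.
New min = -7; changed? yes

Answer: yes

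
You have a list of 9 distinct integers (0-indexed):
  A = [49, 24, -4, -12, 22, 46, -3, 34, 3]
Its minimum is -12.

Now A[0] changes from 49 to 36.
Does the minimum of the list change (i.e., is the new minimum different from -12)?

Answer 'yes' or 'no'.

Old min = -12
Change: A[0] 49 -> 36
Changed element was NOT the min; min changes only if 36 < -12.
New min = -12; changed? no

Answer: no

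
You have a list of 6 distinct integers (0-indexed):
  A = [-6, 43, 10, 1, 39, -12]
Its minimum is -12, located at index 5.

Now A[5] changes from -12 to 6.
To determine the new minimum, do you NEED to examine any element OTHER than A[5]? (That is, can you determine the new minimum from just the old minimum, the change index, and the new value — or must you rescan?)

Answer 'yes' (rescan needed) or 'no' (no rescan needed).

Old min = -12 at index 5
Change at index 5: -12 -> 6
Index 5 WAS the min and new value 6 > old min -12. Must rescan other elements to find the new min.
Needs rescan: yes

Answer: yes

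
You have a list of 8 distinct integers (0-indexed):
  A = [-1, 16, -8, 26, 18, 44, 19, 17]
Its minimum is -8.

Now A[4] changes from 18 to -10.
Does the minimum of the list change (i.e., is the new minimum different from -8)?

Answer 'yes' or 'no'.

Old min = -8
Change: A[4] 18 -> -10
Changed element was NOT the min; min changes only if -10 < -8.
New min = -10; changed? yes

Answer: yes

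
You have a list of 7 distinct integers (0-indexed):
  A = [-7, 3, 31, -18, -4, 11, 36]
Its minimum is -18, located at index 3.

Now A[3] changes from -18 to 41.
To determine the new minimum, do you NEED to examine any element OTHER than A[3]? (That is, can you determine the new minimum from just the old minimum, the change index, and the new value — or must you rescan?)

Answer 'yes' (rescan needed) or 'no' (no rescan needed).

Old min = -18 at index 3
Change at index 3: -18 -> 41
Index 3 WAS the min and new value 41 > old min -18. Must rescan other elements to find the new min.
Needs rescan: yes

Answer: yes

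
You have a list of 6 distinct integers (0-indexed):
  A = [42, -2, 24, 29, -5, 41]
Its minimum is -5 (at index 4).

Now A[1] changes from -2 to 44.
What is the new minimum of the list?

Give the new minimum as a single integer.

Answer: -5

Derivation:
Old min = -5 (at index 4)
Change: A[1] -2 -> 44
Changed element was NOT the old min.
  New min = min(old_min, new_val) = min(-5, 44) = -5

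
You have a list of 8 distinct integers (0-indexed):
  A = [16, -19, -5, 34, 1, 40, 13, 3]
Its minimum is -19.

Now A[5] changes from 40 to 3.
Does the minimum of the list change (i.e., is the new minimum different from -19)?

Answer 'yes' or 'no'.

Answer: no

Derivation:
Old min = -19
Change: A[5] 40 -> 3
Changed element was NOT the min; min changes only if 3 < -19.
New min = -19; changed? no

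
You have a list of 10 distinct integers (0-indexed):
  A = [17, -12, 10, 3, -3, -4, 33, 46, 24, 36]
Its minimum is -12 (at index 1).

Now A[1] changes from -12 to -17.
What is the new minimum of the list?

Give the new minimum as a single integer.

Answer: -17

Derivation:
Old min = -12 (at index 1)
Change: A[1] -12 -> -17
Changed element WAS the min. Need to check: is -17 still <= all others?
  Min of remaining elements: -4
  New min = min(-17, -4) = -17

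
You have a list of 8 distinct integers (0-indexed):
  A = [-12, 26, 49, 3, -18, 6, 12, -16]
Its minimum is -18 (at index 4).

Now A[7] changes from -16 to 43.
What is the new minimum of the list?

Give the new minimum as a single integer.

Answer: -18

Derivation:
Old min = -18 (at index 4)
Change: A[7] -16 -> 43
Changed element was NOT the old min.
  New min = min(old_min, new_val) = min(-18, 43) = -18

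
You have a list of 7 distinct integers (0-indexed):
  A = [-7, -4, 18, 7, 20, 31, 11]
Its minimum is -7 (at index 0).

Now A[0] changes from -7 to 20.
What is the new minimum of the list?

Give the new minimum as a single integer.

Answer: -4

Derivation:
Old min = -7 (at index 0)
Change: A[0] -7 -> 20
Changed element WAS the min. Need to check: is 20 still <= all others?
  Min of remaining elements: -4
  New min = min(20, -4) = -4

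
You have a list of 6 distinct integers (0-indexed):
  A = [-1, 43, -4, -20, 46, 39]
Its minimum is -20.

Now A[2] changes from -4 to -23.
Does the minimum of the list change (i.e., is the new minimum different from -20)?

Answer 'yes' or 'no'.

Answer: yes

Derivation:
Old min = -20
Change: A[2] -4 -> -23
Changed element was NOT the min; min changes only if -23 < -20.
New min = -23; changed? yes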